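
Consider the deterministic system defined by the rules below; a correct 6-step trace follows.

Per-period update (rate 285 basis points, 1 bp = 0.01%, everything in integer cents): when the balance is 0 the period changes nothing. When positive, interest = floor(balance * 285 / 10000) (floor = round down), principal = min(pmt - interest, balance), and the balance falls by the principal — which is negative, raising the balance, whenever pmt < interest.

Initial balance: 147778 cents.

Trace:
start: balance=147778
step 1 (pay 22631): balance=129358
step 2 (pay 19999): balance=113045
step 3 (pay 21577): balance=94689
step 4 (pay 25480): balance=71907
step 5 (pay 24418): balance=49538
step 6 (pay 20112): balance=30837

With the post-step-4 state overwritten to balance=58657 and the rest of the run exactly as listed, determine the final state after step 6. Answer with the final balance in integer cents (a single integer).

16821

state after step 4 := balance=58657
step 5 (pay 24418): balance=35910
step 6 (pay 20112): balance=16821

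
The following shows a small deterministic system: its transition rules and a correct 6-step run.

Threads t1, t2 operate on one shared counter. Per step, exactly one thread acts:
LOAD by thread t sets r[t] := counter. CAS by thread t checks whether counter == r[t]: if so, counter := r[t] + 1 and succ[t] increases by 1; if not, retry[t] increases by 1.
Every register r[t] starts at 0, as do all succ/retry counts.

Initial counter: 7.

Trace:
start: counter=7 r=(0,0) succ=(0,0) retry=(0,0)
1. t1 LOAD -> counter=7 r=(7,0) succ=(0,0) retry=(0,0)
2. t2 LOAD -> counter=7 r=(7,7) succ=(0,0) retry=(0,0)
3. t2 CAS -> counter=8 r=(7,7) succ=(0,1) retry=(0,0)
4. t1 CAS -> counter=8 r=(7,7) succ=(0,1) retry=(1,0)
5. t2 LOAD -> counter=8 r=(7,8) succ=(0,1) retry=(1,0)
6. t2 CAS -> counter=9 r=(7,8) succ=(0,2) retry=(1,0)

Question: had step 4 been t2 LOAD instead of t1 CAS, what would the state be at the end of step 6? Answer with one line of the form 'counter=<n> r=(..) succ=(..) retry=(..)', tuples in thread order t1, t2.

(re-executing from step 4 with the substitution; state before step 4: counter=8 r=(7,7) succ=(0,1) retry=(0,0))
4. t2 LOAD -> counter=8 r=(7,8) succ=(0,1) retry=(0,0)
5. t2 LOAD -> counter=8 r=(7,8) succ=(0,1) retry=(0,0)
6. t2 CAS -> counter=9 r=(7,8) succ=(0,2) retry=(0,0)

counter=9 r=(7,8) succ=(0,2) retry=(0,0)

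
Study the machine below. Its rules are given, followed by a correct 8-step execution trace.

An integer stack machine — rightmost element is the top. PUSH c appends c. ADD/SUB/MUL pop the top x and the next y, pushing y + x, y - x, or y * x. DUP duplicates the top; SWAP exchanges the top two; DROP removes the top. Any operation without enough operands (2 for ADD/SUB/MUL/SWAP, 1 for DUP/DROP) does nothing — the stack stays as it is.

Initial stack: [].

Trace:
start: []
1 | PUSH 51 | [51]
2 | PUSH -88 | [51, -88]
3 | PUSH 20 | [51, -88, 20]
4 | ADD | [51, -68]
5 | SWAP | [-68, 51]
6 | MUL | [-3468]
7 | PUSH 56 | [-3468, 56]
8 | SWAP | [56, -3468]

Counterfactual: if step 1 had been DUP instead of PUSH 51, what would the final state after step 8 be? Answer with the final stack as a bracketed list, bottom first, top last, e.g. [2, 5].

(re-executing from step 1 with the substitution; state before step 1: [])
1 | DUP | []
2 | PUSH -88 | [-88]
3 | PUSH 20 | [-88, 20]
4 | ADD | [-68]
5 | SWAP | [-68]
6 | MUL | [-68]
7 | PUSH 56 | [-68, 56]
8 | SWAP | [56, -68]

[56, -68]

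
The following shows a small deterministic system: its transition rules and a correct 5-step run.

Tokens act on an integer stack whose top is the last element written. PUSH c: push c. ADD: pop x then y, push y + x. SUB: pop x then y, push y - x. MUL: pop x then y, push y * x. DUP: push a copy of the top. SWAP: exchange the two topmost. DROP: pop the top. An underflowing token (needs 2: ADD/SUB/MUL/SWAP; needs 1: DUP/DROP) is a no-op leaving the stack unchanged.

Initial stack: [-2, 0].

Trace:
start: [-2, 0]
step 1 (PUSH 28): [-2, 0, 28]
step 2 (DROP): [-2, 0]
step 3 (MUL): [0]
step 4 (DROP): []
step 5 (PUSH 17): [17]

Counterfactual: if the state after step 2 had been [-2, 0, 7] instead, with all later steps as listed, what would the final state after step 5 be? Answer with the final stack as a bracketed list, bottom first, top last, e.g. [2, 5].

[-2, 17]

state after step 2 := [-2, 0, 7]
step 3 (MUL): [-2, 0]
step 4 (DROP): [-2]
step 5 (PUSH 17): [-2, 17]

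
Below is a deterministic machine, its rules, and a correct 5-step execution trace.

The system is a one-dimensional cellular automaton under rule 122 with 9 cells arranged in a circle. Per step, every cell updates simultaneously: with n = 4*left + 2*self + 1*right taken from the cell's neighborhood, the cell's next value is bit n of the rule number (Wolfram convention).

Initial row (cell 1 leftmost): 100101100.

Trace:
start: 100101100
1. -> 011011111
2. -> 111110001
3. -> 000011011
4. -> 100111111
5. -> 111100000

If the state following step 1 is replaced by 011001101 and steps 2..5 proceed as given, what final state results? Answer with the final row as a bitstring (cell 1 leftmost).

state after step 1 := 011001101
2. -> 111111110
3. -> 100000011
4. -> 110000110
5. -> 111001111

111001111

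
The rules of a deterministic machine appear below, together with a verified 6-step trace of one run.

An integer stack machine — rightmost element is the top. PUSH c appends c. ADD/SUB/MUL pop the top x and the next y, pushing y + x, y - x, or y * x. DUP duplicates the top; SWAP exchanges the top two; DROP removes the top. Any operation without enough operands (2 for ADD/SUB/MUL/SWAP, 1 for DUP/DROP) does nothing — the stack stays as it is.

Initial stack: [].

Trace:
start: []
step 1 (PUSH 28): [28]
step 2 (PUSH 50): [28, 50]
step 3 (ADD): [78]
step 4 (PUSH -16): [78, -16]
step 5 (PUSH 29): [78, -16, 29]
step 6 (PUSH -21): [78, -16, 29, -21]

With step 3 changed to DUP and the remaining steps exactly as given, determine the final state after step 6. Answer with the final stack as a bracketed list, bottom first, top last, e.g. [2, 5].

[28, 50, 50, -16, 29, -21]

(re-executing from step 3 with the substitution; state before step 3: [28, 50])
step 3 (DUP): [28, 50, 50]
step 4 (PUSH -16): [28, 50, 50, -16]
step 5 (PUSH 29): [28, 50, 50, -16, 29]
step 6 (PUSH -21): [28, 50, 50, -16, 29, -21]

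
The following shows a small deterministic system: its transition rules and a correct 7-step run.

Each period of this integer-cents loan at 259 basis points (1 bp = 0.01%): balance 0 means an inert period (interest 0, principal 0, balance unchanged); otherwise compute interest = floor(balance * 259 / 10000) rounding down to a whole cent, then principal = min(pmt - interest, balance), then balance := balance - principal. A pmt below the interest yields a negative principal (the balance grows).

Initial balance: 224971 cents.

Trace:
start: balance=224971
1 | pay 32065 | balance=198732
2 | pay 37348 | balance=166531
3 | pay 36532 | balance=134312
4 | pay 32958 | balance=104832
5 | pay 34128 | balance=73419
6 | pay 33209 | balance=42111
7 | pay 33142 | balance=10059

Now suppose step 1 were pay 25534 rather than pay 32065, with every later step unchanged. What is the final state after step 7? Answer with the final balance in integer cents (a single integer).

(re-executing from step 1 with the substitution; state before step 1: balance=224971)
1 | pay 25534 | balance=205263
2 | pay 37348 | balance=173231
3 | pay 36532 | balance=141185
4 | pay 32958 | balance=111883
5 | pay 34128 | balance=80652
6 | pay 33209 | balance=49531
7 | pay 33142 | balance=17671

17671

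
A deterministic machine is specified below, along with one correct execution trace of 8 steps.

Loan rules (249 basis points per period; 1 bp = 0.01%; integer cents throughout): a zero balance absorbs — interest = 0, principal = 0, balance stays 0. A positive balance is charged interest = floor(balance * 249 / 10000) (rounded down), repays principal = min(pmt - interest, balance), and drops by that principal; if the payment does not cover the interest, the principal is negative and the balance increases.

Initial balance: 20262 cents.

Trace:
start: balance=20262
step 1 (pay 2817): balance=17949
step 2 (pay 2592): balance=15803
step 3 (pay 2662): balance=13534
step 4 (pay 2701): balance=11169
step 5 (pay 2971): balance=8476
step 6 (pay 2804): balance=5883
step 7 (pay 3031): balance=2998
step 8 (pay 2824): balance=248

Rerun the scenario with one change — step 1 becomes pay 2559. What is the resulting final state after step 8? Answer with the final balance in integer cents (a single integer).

556

(re-executing from step 1 with the substitution; state before step 1: balance=20262)
step 1 (pay 2559): balance=18207
step 2 (pay 2592): balance=16068
step 3 (pay 2662): balance=13806
step 4 (pay 2701): balance=11448
step 5 (pay 2971): balance=8762
step 6 (pay 2804): balance=6176
step 7 (pay 3031): balance=3298
step 8 (pay 2824): balance=556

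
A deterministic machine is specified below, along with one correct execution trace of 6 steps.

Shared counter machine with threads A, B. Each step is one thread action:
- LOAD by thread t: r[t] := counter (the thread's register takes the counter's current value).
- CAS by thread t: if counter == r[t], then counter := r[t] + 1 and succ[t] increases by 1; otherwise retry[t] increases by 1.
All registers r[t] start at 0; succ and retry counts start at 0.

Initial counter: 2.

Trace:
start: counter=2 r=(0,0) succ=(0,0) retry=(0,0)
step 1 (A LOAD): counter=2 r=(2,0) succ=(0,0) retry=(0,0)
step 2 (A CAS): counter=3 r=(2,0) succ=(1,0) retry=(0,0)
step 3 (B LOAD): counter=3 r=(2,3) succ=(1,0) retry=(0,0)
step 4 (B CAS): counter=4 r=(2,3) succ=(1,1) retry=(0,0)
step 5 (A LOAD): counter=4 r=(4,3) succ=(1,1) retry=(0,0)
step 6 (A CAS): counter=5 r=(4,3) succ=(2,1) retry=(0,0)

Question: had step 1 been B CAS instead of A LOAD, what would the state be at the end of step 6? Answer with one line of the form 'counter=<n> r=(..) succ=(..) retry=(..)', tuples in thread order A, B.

counter=4 r=(3,2) succ=(1,1) retry=(1,1)

(re-executing from step 1 with the substitution; state before step 1: counter=2 r=(0,0) succ=(0,0) retry=(0,0))
step 1 (B CAS): counter=2 r=(0,0) succ=(0,0) retry=(0,1)
step 2 (A CAS): counter=2 r=(0,0) succ=(0,0) retry=(1,1)
step 3 (B LOAD): counter=2 r=(0,2) succ=(0,0) retry=(1,1)
step 4 (B CAS): counter=3 r=(0,2) succ=(0,1) retry=(1,1)
step 5 (A LOAD): counter=3 r=(3,2) succ=(0,1) retry=(1,1)
step 6 (A CAS): counter=4 r=(3,2) succ=(1,1) retry=(1,1)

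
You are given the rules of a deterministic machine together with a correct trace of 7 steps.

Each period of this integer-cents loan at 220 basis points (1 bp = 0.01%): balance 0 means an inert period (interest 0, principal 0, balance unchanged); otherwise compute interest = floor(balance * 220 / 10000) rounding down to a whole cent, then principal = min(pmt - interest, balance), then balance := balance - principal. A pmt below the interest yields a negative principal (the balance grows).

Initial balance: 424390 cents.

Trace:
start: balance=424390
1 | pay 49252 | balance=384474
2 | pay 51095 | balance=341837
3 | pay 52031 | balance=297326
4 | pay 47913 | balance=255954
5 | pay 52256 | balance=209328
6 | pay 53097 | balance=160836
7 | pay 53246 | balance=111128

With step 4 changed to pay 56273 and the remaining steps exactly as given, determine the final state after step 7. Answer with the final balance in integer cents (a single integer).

102205

(re-executing from step 4 with the substitution; state before step 4: balance=297326)
4 | pay 56273 | balance=247594
5 | pay 52256 | balance=200785
6 | pay 53097 | balance=152105
7 | pay 53246 | balance=102205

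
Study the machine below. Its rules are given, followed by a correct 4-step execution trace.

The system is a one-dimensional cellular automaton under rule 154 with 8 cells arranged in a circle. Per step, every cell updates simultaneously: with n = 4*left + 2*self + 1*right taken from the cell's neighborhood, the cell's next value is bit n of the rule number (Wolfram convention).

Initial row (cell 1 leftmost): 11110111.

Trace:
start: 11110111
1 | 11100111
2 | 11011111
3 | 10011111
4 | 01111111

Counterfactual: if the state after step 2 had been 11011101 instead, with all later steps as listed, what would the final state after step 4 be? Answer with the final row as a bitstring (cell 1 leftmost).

01110111

state after step 2 := 11011101
3 | 10011001
4 | 01110111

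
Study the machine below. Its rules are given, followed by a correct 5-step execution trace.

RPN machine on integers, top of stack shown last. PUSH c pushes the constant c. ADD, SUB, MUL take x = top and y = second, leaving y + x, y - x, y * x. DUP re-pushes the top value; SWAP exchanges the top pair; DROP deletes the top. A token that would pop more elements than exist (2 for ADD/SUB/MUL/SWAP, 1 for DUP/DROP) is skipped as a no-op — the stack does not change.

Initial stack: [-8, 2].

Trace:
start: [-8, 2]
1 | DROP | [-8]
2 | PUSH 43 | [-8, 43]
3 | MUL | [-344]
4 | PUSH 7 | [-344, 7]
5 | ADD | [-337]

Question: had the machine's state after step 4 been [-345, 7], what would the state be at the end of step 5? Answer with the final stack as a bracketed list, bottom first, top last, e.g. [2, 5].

[-338]

state after step 4 := [-345, 7]
5 | ADD | [-338]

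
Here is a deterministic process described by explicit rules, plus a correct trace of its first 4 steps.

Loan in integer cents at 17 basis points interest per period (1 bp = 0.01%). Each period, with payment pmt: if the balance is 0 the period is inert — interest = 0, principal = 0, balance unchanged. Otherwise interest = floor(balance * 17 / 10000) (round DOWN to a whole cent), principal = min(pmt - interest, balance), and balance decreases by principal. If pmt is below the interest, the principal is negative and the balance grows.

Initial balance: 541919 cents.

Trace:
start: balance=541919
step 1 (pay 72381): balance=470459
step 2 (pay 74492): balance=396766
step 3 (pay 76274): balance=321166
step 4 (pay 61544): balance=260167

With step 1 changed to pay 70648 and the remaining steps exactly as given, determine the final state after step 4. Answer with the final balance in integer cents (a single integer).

261909

(re-executing from step 1 with the substitution; state before step 1: balance=541919)
step 1 (pay 70648): balance=472192
step 2 (pay 74492): balance=398502
step 3 (pay 76274): balance=322905
step 4 (pay 61544): balance=261909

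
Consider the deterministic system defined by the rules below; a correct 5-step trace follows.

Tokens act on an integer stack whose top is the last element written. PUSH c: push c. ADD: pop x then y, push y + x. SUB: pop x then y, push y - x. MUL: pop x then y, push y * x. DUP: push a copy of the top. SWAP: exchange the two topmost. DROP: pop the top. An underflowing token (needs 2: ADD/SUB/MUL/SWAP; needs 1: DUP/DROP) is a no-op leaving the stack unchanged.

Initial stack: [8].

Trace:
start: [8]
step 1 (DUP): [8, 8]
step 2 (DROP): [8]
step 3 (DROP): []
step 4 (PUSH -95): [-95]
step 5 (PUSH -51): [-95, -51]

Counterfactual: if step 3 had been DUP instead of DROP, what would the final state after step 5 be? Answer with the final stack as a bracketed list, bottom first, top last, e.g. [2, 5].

[8, 8, -95, -51]

(re-executing from step 3 with the substitution; state before step 3: [8])
step 3 (DUP): [8, 8]
step 4 (PUSH -95): [8, 8, -95]
step 5 (PUSH -51): [8, 8, -95, -51]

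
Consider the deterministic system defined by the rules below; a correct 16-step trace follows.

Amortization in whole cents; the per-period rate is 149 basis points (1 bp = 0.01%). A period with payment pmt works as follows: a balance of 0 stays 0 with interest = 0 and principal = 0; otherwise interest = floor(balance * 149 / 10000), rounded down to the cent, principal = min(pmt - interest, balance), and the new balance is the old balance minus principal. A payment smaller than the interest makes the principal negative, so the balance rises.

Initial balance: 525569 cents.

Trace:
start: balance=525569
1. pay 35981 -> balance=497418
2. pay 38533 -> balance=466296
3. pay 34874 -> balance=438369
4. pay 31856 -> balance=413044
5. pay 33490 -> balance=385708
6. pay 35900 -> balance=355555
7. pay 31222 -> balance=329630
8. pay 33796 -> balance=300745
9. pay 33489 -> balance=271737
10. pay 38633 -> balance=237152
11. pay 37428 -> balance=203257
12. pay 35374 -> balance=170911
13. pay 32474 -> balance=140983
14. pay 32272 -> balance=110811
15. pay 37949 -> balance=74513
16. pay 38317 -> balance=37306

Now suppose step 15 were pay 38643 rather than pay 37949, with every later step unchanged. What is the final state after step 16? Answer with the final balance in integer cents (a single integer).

36601

(re-executing from step 15 with the substitution; state before step 15: balance=110811)
15. pay 38643 -> balance=73819
16. pay 38317 -> balance=36601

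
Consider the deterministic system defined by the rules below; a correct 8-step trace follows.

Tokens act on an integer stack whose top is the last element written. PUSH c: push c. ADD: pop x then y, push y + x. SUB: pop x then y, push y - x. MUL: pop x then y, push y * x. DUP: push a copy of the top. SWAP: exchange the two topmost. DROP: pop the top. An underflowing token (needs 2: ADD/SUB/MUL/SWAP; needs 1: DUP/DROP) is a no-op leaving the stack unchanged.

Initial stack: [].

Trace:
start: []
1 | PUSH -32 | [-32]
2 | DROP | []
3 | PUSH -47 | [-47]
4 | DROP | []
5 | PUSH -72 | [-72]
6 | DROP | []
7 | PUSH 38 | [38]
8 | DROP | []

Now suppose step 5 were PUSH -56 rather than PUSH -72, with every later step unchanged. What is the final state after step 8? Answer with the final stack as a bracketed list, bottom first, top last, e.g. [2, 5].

(re-executing from step 5 with the substitution; state before step 5: [])
5 | PUSH -56 | [-56]
6 | DROP | []
7 | PUSH 38 | [38]
8 | DROP | []

[]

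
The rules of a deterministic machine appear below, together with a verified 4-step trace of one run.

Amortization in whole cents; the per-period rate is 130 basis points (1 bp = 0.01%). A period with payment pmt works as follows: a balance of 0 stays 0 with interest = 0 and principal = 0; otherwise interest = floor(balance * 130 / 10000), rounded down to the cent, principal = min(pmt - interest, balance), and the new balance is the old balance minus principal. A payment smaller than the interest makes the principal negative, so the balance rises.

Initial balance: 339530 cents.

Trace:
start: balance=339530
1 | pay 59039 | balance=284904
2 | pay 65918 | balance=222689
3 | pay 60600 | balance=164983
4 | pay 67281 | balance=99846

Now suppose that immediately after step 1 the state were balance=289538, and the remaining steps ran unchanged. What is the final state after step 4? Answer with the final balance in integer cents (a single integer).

state after step 1 := balance=289538
2 | pay 65918 | balance=227383
3 | pay 60600 | balance=169738
4 | pay 67281 | balance=104663

104663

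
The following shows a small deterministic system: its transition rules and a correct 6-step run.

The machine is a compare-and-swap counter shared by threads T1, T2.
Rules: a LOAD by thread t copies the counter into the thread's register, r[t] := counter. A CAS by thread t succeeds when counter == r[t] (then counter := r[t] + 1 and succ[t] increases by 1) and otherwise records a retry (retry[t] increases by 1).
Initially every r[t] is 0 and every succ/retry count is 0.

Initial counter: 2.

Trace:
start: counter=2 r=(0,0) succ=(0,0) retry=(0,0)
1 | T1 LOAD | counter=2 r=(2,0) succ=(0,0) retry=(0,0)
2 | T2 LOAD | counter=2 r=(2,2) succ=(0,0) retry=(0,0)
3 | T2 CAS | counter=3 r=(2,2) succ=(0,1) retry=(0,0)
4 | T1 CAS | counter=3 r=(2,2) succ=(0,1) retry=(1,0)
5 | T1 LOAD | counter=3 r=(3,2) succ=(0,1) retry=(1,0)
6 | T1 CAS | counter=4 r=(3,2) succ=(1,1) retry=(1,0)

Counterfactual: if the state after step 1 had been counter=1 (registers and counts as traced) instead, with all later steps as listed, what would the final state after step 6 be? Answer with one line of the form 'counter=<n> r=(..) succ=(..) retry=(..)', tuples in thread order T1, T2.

state after step 1 := counter=1 r=(2,0) succ=(0,0) retry=(0,0)
2 | T2 LOAD | counter=1 r=(2,1) succ=(0,0) retry=(0,0)
3 | T2 CAS | counter=2 r=(2,1) succ=(0,1) retry=(0,0)
4 | T1 CAS | counter=3 r=(2,1) succ=(1,1) retry=(0,0)
5 | T1 LOAD | counter=3 r=(3,1) succ=(1,1) retry=(0,0)
6 | T1 CAS | counter=4 r=(3,1) succ=(2,1) retry=(0,0)

counter=4 r=(3,1) succ=(2,1) retry=(0,0)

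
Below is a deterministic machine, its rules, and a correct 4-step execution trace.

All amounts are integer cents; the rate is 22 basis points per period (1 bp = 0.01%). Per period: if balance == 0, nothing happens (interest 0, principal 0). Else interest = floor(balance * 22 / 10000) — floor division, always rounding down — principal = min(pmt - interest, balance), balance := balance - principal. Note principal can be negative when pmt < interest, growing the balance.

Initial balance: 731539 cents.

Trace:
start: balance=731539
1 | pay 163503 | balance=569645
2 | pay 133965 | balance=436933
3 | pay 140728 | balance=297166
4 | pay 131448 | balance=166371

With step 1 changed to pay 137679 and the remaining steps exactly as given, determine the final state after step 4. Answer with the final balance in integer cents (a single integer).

192366

(re-executing from step 1 with the substitution; state before step 1: balance=731539)
1 | pay 137679 | balance=595469
2 | pay 133965 | balance=462814
3 | pay 140728 | balance=323104
4 | pay 131448 | balance=192366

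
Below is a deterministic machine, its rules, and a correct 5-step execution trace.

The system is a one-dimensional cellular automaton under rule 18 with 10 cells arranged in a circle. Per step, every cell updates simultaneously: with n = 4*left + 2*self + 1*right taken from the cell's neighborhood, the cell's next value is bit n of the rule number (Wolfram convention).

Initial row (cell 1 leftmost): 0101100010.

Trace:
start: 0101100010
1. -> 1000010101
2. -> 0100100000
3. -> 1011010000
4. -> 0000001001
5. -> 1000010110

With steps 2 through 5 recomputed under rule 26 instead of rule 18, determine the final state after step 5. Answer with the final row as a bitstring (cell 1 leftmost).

0101011000

(re-executing steps 2..5 under rule 26; state before step 2: 1000010101)
2. -> 0100100001
3. -> 0011010010
4. -> 0110001101
5. -> 0101011000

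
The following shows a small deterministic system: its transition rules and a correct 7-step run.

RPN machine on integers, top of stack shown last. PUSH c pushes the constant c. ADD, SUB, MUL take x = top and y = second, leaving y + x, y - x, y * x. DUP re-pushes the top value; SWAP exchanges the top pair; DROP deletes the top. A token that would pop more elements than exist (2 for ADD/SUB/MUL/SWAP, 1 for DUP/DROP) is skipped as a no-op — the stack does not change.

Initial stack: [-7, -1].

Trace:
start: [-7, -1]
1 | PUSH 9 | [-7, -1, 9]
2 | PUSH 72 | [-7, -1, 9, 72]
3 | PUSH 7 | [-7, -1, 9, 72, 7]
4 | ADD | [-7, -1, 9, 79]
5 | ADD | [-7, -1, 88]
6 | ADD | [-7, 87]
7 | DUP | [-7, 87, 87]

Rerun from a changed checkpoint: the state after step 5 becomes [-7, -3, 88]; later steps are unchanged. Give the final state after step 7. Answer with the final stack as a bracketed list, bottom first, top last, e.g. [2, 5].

[-7, 85, 85]

state after step 5 := [-7, -3, 88]
6 | ADD | [-7, 85]
7 | DUP | [-7, 85, 85]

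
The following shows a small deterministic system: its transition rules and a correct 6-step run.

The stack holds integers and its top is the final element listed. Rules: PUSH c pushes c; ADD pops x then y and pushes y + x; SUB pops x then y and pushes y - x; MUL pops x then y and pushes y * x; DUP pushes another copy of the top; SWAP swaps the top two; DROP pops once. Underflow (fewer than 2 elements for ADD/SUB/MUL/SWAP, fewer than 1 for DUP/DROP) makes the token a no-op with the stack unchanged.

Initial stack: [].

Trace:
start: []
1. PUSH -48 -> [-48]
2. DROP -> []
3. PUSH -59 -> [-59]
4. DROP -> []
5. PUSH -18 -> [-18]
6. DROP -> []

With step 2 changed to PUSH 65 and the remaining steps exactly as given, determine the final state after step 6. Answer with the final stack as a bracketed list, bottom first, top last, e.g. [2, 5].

[-48, 65]

(re-executing from step 2 with the substitution; state before step 2: [-48])
2. PUSH 65 -> [-48, 65]
3. PUSH -59 -> [-48, 65, -59]
4. DROP -> [-48, 65]
5. PUSH -18 -> [-48, 65, -18]
6. DROP -> [-48, 65]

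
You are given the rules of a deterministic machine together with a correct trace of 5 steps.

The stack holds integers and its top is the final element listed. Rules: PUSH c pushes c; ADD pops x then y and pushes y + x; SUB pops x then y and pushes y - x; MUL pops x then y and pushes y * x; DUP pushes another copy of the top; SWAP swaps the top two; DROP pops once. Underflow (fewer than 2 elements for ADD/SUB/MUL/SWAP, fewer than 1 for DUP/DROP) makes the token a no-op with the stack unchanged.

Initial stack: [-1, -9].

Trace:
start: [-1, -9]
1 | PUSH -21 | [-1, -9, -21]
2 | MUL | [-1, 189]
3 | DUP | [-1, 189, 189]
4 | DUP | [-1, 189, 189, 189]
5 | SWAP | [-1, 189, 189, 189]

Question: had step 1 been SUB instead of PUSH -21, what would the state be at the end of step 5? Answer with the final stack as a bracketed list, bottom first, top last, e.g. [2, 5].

[8, 8, 8]

(re-executing from step 1 with the substitution; state before step 1: [-1, -9])
1 | SUB | [8]
2 | MUL | [8]
3 | DUP | [8, 8]
4 | DUP | [8, 8, 8]
5 | SWAP | [8, 8, 8]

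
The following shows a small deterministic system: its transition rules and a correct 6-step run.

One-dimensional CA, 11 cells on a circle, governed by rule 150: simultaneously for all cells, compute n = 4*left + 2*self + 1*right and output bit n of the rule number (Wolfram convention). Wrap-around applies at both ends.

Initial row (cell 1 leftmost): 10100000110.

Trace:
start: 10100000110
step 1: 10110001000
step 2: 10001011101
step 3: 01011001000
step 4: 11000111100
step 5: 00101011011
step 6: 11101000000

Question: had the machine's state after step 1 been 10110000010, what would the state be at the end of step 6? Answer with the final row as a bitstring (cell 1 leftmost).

state after step 1 := 10110000010
step 2: 10001000110
step 3: 11011101000
step 4: 00001001101
step 5: 10011110001
step 6: 01101101010

01101101010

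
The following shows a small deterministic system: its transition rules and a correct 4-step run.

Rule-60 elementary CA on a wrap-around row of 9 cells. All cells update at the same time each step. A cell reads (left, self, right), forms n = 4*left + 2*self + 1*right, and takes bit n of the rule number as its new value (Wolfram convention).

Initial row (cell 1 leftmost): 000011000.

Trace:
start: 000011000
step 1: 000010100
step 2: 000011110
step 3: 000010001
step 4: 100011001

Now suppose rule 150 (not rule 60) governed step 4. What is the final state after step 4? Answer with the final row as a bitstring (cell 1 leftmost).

(re-executing step 4 under rule 150; state before step 4: 000010001)
step 4: 100111011

100111011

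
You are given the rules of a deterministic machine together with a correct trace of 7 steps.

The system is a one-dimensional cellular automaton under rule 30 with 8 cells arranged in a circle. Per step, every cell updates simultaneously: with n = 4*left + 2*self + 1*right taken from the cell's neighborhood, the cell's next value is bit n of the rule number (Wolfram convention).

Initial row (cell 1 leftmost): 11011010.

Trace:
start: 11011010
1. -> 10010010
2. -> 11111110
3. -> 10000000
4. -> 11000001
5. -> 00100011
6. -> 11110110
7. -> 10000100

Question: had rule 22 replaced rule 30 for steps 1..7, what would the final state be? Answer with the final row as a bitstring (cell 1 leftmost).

(re-executing steps 1..7 under rule 22; state before step 1: 11011010)
1. -> 00000010
2. -> 00000111
3. -> 10001000
4. -> 11011101
5. -> 00000000
6. -> 00000000
7. -> 00000000

00000000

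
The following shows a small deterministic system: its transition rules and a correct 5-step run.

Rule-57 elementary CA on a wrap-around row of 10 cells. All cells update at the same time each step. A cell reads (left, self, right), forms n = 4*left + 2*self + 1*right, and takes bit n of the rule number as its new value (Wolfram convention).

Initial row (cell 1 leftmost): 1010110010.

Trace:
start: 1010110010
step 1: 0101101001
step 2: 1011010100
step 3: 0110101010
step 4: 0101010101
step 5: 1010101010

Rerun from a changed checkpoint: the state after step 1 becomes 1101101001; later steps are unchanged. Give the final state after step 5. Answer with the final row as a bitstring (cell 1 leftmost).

1010101010

state after step 1 := 1101101001
step 2: 0011010101
step 3: 1010101010
step 4: 0101010101
step 5: 1010101010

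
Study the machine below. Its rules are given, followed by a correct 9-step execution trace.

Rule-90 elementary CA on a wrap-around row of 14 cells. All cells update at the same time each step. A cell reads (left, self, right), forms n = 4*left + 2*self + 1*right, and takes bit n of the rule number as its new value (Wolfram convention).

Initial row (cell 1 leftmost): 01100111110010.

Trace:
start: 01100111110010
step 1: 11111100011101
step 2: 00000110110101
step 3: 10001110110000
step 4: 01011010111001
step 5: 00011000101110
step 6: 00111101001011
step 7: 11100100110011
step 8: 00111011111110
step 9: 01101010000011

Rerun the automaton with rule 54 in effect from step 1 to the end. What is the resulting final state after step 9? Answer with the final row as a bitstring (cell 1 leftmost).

(re-executing steps 1..9 under rule 54; state before step 1: 01100111110010)
step 1: 10011000001111
step 2: 01100100010000
step 3: 10011110111000
step 4: 11100001000101
step 5: 00010011101110
step 6: 00111100010001
step 7: 11000010111011
step 8: 00100111000100
step 9: 01111000101110

01111000101110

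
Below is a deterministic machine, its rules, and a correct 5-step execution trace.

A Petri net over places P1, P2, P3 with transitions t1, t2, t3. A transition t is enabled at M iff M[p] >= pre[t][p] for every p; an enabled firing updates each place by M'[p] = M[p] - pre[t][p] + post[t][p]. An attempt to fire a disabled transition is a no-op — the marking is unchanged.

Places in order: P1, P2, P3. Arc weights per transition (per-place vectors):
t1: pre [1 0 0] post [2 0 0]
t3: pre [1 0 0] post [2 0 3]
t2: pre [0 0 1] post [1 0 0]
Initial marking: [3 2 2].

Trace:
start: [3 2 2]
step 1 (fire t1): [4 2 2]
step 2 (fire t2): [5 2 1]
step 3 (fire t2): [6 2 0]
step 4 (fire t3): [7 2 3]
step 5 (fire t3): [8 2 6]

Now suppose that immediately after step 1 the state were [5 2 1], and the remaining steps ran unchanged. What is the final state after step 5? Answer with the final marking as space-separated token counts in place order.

8 2 6

state after step 1 := [5 2 1]
step 2 (fire t2): [6 2 0]
step 3 (fire t2): [6 2 0]
step 4 (fire t3): [7 2 3]
step 5 (fire t3): [8 2 6]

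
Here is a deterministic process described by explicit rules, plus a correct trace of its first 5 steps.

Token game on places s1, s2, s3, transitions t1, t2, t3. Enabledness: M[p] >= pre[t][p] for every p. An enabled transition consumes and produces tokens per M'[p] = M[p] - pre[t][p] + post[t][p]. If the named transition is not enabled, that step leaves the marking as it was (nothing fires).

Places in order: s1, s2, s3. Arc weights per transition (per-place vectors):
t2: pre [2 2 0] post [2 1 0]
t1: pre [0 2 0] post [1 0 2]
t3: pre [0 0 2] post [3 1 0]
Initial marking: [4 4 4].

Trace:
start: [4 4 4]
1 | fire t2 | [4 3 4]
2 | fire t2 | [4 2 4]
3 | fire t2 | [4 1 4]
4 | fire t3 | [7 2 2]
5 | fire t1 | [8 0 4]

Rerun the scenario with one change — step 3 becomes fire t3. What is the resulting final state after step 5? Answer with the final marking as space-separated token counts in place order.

(re-executing from step 3 with the substitution; state before step 3: [4 2 4])
3 | fire t3 | [7 3 2]
4 | fire t3 | [10 4 0]
5 | fire t1 | [11 2 2]

11 2 2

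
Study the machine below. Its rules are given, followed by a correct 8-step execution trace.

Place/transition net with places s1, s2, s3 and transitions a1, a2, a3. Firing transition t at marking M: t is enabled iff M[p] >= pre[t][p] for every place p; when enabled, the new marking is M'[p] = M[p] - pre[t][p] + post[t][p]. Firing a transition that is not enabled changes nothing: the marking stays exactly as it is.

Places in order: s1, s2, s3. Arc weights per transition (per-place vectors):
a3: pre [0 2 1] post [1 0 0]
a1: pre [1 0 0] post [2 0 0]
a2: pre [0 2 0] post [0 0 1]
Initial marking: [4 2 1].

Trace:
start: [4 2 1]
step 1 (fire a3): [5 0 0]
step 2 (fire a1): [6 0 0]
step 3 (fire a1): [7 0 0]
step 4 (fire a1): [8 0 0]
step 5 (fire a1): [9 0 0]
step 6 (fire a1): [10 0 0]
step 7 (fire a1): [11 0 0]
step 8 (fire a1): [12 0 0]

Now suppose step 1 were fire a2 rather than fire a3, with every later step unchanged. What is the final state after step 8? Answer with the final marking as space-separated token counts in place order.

11 0 2

(re-executing from step 1 with the substitution; state before step 1: [4 2 1])
step 1 (fire a2): [4 0 2]
step 2 (fire a1): [5 0 2]
step 3 (fire a1): [6 0 2]
step 4 (fire a1): [7 0 2]
step 5 (fire a1): [8 0 2]
step 6 (fire a1): [9 0 2]
step 7 (fire a1): [10 0 2]
step 8 (fire a1): [11 0 2]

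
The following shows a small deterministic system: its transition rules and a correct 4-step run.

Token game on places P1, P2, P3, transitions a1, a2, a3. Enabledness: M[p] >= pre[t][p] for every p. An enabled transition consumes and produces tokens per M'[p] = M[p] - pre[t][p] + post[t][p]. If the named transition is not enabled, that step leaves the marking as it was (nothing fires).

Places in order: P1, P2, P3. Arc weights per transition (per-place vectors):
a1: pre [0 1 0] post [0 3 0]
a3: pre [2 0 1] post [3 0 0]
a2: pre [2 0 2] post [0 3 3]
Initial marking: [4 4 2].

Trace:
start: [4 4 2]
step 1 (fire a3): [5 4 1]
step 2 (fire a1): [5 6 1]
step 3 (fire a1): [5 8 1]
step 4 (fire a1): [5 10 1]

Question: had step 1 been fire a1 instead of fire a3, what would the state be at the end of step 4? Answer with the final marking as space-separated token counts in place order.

4 12 2

(re-executing from step 1 with the substitution; state before step 1: [4 4 2])
step 1 (fire a1): [4 6 2]
step 2 (fire a1): [4 8 2]
step 3 (fire a1): [4 10 2]
step 4 (fire a1): [4 12 2]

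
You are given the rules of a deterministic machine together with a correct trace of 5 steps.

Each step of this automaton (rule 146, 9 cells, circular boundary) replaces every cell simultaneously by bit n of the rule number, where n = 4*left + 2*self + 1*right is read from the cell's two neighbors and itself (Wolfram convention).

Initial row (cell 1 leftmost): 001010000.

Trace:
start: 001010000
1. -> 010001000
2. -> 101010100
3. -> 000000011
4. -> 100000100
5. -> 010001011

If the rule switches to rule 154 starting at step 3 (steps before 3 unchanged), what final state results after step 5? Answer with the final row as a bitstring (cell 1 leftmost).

(re-executing steps 3..5 under rule 154; state before step 3: 101010100)
3. -> 000000011
4. -> 100000110
5. -> 010001100

010001100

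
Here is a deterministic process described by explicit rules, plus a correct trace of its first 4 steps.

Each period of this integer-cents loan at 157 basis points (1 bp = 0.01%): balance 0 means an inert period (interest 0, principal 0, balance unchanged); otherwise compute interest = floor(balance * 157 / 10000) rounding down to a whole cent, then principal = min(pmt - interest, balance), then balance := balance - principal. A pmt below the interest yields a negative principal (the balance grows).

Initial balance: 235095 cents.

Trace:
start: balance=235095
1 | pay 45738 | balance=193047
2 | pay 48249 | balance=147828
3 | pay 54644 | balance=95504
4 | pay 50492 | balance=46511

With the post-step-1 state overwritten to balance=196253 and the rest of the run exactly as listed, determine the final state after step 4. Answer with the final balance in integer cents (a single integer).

49872

state after step 1 := balance=196253
2 | pay 48249 | balance=151085
3 | pay 54644 | balance=98813
4 | pay 50492 | balance=49872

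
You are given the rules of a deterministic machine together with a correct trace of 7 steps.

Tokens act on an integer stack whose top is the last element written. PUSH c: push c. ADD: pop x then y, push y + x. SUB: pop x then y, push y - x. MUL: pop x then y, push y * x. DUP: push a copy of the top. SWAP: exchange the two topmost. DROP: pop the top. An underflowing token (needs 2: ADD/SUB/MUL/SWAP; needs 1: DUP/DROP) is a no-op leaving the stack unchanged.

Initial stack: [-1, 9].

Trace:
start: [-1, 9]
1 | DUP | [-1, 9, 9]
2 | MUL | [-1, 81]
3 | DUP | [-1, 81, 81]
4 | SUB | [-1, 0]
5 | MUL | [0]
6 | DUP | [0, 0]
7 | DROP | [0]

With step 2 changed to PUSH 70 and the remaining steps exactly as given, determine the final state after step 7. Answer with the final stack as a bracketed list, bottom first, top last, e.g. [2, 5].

[-1, 9, 0]

(re-executing from step 2 with the substitution; state before step 2: [-1, 9, 9])
2 | PUSH 70 | [-1, 9, 9, 70]
3 | DUP | [-1, 9, 9, 70, 70]
4 | SUB | [-1, 9, 9, 0]
5 | MUL | [-1, 9, 0]
6 | DUP | [-1, 9, 0, 0]
7 | DROP | [-1, 9, 0]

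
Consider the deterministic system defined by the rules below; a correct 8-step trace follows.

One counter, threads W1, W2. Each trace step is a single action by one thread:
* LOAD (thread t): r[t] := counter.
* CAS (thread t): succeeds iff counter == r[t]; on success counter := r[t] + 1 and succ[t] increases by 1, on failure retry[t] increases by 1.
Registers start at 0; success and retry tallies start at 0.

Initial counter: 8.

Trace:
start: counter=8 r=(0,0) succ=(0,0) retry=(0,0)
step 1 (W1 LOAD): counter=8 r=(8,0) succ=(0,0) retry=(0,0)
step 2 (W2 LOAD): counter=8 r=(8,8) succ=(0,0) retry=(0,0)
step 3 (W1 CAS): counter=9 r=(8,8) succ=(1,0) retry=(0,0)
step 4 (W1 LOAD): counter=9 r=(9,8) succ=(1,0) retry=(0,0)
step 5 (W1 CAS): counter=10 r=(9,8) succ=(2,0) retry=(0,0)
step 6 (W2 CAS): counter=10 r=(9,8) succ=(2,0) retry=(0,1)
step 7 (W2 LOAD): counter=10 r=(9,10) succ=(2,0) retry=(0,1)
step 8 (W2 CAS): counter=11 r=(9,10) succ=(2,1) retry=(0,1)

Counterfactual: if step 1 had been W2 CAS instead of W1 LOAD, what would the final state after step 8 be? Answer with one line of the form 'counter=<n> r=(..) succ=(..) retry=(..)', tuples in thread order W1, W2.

counter=10 r=(8,9) succ=(1,1) retry=(1,2)

(re-executing from step 1 with the substitution; state before step 1: counter=8 r=(0,0) succ=(0,0) retry=(0,0))
step 1 (W2 CAS): counter=8 r=(0,0) succ=(0,0) retry=(0,1)
step 2 (W2 LOAD): counter=8 r=(0,8) succ=(0,0) retry=(0,1)
step 3 (W1 CAS): counter=8 r=(0,8) succ=(0,0) retry=(1,1)
step 4 (W1 LOAD): counter=8 r=(8,8) succ=(0,0) retry=(1,1)
step 5 (W1 CAS): counter=9 r=(8,8) succ=(1,0) retry=(1,1)
step 6 (W2 CAS): counter=9 r=(8,8) succ=(1,0) retry=(1,2)
step 7 (W2 LOAD): counter=9 r=(8,9) succ=(1,0) retry=(1,2)
step 8 (W2 CAS): counter=10 r=(8,9) succ=(1,1) retry=(1,2)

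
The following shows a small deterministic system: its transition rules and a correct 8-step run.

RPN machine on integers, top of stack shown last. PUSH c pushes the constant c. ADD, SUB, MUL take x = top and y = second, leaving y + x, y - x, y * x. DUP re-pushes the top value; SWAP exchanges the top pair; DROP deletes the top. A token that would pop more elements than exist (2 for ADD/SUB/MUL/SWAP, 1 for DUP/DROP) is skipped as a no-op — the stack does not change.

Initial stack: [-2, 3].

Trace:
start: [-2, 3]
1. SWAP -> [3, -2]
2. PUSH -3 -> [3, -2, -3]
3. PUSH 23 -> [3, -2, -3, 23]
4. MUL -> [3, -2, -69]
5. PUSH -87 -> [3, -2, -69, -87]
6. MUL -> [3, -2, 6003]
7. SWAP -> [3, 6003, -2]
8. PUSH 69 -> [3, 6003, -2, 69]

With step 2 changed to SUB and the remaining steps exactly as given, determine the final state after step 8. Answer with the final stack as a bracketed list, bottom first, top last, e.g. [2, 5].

(re-executing from step 2 with the substitution; state before step 2: [3, -2])
2. SUB -> [5]
3. PUSH 23 -> [5, 23]
4. MUL -> [115]
5. PUSH -87 -> [115, -87]
6. MUL -> [-10005]
7. SWAP -> [-10005]
8. PUSH 69 -> [-10005, 69]

[-10005, 69]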